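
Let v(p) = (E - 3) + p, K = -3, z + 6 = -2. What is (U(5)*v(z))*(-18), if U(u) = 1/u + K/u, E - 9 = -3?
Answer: -36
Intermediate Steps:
z = -8 (z = -6 - 2 = -8)
E = 6 (E = 9 - 3 = 6)
U(u) = -2/u (U(u) = 1/u - 3/u = -2/u)
v(p) = 3 + p (v(p) = (6 - 3) + p = 3 + p)
(U(5)*v(z))*(-18) = ((-2/5)*(3 - 8))*(-18) = (-2*1/5*(-5))*(-18) = -2/5*(-5)*(-18) = 2*(-18) = -36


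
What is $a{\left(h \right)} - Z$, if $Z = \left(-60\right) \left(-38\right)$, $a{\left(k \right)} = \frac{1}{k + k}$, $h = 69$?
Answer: $- \frac{314639}{138} \approx -2280.0$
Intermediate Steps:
$a{\left(k \right)} = \frac{1}{2 k}$
$Z = 2280$
$a{\left(h \right)} - Z = \frac{1}{2 \cdot 69} - 2280 = \frac{1}{2} \cdot \frac{1}{69} - 2280 = \frac{1}{138} - 2280 = - \frac{314639}{138}$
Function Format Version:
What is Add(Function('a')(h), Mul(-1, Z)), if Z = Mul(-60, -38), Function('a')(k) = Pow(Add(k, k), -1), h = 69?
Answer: Rational(-314639, 138) ≈ -2280.0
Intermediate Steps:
Function('a')(k) = Mul(Rational(1, 2), Pow(k, -1)) (Function('a')(k) = Pow(Mul(2, k), -1) = Mul(Rational(1, 2), Pow(k, -1)))
Z = 2280
Add(Function('a')(h), Mul(-1, Z)) = Add(Mul(Rational(1, 2), Pow(69, -1)), Mul(-1, 2280)) = Add(Mul(Rational(1, 2), Rational(1, 69)), -2280) = Add(Rational(1, 138), -2280) = Rational(-314639, 138)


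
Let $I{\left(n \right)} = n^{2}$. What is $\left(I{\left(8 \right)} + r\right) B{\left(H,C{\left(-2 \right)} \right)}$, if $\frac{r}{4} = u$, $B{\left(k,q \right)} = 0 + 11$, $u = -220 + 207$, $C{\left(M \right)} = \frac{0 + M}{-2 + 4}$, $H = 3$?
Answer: $132$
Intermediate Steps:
$C{\left(M \right)} = \frac{M}{2}$
$u = -13$
$B{\left(k,q \right)} = 11$
$r = -52$ ($r = 4 \left(-13\right) = -52$)
$\left(I{\left(8 \right)} + r\right) B{\left(H,C{\left(-2 \right)} \right)} = \left(8^{2} - 52\right) 11 = \left(64 - 52\right) 11 = 12 \cdot 11 = 132$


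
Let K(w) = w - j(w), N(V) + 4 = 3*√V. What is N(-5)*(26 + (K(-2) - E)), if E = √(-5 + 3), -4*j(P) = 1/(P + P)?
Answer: -(4 - 3*I*√5)*(383 - 16*I*√2)/16 ≈ -86.263 + 166.23*I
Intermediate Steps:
j(P) = -1/(8*P) (j(P) = -1/(4*(P + P)) = -1/(2*P)/4 = -1/(8*P))
N(V) = -4 + 3*√V
K(w) = w + 1/(8*w) (K(w) = w - (-1)/(8*w) = w + 1/(8*w))
E = I*√2 (E = √(-2) = I*√2 ≈ 1.4142*I)
N(-5)*(26 + (K(-2) - E)) = (-4 + 3*√(-5))*(26 + ((-2 + (⅛)/(-2)) - I*√2)) = (-4 + 3*(I*√5))*(26 + ((-2 + (⅛)*(-½)) - I*√2)) = (-4 + 3*I*√5)*(26 + ((-2 - 1/16) - I*√2)) = (-4 + 3*I*√5)*(26 + (-33/16 - I*√2)) = (-4 + 3*I*√5)*(383/16 - I*√2)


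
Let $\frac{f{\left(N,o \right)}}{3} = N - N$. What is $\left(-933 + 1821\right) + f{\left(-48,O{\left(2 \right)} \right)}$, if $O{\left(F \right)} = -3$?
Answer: $888$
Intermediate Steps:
$f{\left(N,o \right)} = 0$ ($f{\left(N,o \right)} = 3 \left(N - N\right) = 3 \cdot 0 = 0$)
$\left(-933 + 1821\right) + f{\left(-48,O{\left(2 \right)} \right)} = \left(-933 + 1821\right) + 0 = 888 + 0 = 888$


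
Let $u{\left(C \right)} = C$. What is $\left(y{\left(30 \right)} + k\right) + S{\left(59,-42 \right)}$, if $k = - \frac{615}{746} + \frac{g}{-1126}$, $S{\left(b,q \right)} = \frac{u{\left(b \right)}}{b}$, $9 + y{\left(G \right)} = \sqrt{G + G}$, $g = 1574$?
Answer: $- \frac{4293331}{419998} + 2 \sqrt{15} \approx -2.4763$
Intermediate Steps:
$y{\left(G \right)} = -9 + \sqrt{2} \sqrt{G}$ ($y{\left(G \right)} = -9 + \sqrt{G + G} = -9 + \sqrt{2 G} = -9 + \sqrt{2} \sqrt{G}$)
$S{\left(b,q \right)} = 1$ ($S{\left(b,q \right)} = \frac{b}{b} = 1$)
$k = - \frac{933347}{419998}$ ($k = - \frac{615}{746} + \frac{1574}{-1126} = \left(-615\right) \frac{1}{746} + 1574 \left(- \frac{1}{1126}\right) = - \frac{615}{746} - \frac{787}{563} = - \frac{933347}{419998} \approx -2.2223$)
$\left(y{\left(30 \right)} + k\right) + S{\left(59,-42 \right)} = \left(\left(-9 + \sqrt{2} \sqrt{30}\right) - \frac{933347}{419998}\right) + 1 = \left(\left(-9 + 2 \sqrt{15}\right) - \frac{933347}{419998}\right) + 1 = \left(- \frac{4713329}{419998} + 2 \sqrt{15}\right) + 1 = - \frac{4293331}{419998} + 2 \sqrt{15}$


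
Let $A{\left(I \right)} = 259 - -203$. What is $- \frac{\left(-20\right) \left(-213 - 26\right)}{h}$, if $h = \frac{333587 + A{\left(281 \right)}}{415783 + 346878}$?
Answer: $- \frac{3645519580}{334049} \approx -10913.0$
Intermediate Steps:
$A{\left(I \right)} = 462$ ($A{\left(I \right)} = 259 + 203 = 462$)
$h = \frac{334049}{762661}$ ($h = \frac{333587 + 462}{415783 + 346878} = \frac{334049}{762661} \approx 0.438$)
$- \frac{\left(-20\right) \left(-213 - 26\right)}{h} = - \frac{\left(-20\right) \left(-213 - 26\right)}{\frac{334049}{762661}} = - \frac{\left(-20\right) \left(-239\right) 762661}{334049} = - \frac{4780 \cdot 762661}{334049} = \left(-1\right) \frac{3645519580}{334049} = - \frac{3645519580}{334049}$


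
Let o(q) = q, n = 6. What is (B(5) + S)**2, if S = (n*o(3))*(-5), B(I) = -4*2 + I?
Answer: 8649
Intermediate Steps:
B(I) = -8 + I
S = -90 (S = (6*3)*(-5) = 18*(-5) = -90)
(B(5) + S)**2 = ((-8 + 5) - 90)**2 = (-3 - 90)**2 = (-93)**2 = 8649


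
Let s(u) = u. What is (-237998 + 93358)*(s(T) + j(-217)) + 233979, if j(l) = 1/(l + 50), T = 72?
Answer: -1699932227/167 ≈ -1.0179e+7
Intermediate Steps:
j(l) = 1/(50 + l)
(-237998 + 93358)*(s(T) + j(-217)) + 233979 = (-237998 + 93358)*(72 + 1/(50 - 217)) + 233979 = -144640*(72 + 1/(-167)) + 233979 = -144640*(72 - 1/167) + 233979 = -144640*12023/167 + 233979 = -1739006720/167 + 233979 = -1699932227/167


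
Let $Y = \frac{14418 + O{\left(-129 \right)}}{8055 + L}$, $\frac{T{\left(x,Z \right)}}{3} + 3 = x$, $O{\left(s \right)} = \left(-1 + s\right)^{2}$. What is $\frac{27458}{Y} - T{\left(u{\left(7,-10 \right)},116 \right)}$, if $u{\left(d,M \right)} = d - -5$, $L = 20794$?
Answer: $\frac{395645128}{15659} \approx 25266.0$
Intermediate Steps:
$u{\left(d,M \right)} = 5 + d$ ($u{\left(d,M \right)} = d + 5 = 5 + d$)
$T{\left(x,Z \right)} = -9 + 3 x$
$Y = \frac{31318}{28849}$ ($Y = \frac{14418 + \left(-1 - 129\right)^{2}}{8055 + 20794} = \frac{14418 + \left(-130\right)^{2}}{28849} = \left(14418 + 16900\right) \frac{1}{28849} = 31318 \cdot \frac{1}{28849} = \frac{31318}{28849} \approx 1.0856$)
$\frac{27458}{Y} - T{\left(u{\left(7,-10 \right)},116 \right)} = \frac{27458}{\frac{31318}{28849}} - \left(-9 + 3 \left(5 + 7\right)\right) = 27458 \cdot \frac{28849}{31318} - \left(-9 + 3 \cdot 12\right) = \frac{396067921}{15659} - \left(-9 + 36\right) = \frac{396067921}{15659} - 27 = \frac{395645128}{15659}$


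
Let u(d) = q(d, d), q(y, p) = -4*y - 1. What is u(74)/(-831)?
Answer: 99/277 ≈ 0.35740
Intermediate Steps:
q(y, p) = -1 - 4*y
u(d) = -1 - 4*d
u(74)/(-831) = (-1 - 4*74)/(-831) = (-1 - 296)*(-1/831) = -297*(-1/831) = 99/277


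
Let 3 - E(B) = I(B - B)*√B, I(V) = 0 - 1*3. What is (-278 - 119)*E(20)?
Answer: -1191 - 2382*√5 ≈ -6517.3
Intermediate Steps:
I(V) = -3 (I(V) = 0 - 3 = -3)
E(B) = 3 + 3*√B (E(B) = 3 - (-3)*√B = 3 + 3*√B)
(-278 - 119)*E(20) = (-278 - 119)*(3 + 3*√20) = -397*(3 + 3*(2*√5)) = -397*(3 + 6*√5) = -1191 - 2382*√5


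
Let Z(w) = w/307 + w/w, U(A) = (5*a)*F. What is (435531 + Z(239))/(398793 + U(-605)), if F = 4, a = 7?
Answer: 133708563/122472431 ≈ 1.0917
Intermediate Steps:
U(A) = 140 (U(A) = (5*7)*4 = 35*4 = 140)
Z(w) = 1 + w/307 (Z(w) = w*(1/307) + 1 = w/307 + 1 = 1 + w/307)
(435531 + Z(239))/(398793 + U(-605)) = (435531 + (1 + (1/307)*239))/(398793 + 140) = (435531 + (1 + 239/307))/398933 = (435531 + 546/307)*(1/398933) = (133708563/307)*(1/398933) = 133708563/122472431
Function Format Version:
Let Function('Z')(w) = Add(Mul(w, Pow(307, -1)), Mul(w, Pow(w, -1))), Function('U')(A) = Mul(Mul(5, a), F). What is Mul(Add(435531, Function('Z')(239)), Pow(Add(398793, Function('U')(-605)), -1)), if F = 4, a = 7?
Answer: Rational(133708563, 122472431) ≈ 1.0917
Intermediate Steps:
Function('U')(A) = 140 (Function('U')(A) = Mul(Mul(5, 7), 4) = Mul(35, 4) = 140)
Function('Z')(w) = Add(1, Mul(Rational(1, 307), w)) (Function('Z')(w) = Add(Mul(w, Rational(1, 307)), 1) = Add(Mul(Rational(1, 307), w), 1) = Add(1, Mul(Rational(1, 307), w)))
Mul(Add(435531, Function('Z')(239)), Pow(Add(398793, Function('U')(-605)), -1)) = Mul(Add(435531, Add(1, Mul(Rational(1, 307), 239))), Pow(Add(398793, 140), -1)) = Mul(Add(435531, Add(1, Rational(239, 307))), Pow(398933, -1)) = Mul(Add(435531, Rational(546, 307)), Rational(1, 398933)) = Mul(Rational(133708563, 307), Rational(1, 398933)) = Rational(133708563, 122472431)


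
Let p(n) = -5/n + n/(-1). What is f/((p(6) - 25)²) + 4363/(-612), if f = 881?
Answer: -139756411/22326372 ≈ -6.2597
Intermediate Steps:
p(n) = -n - 5/n (p(n) = -5/n + n*(-1) = -5/n - n = -n - 5/n)
f/((p(6) - 25)²) + 4363/(-612) = 881/(((-1*6 - 5/6) - 25)²) + 4363/(-612) = 881/(((-6 - 5*⅙) - 25)²) + 4363*(-1/612) = 881/(((-6 - ⅚) - 25)²) - 4363/612 = 881/((-41/6 - 25)²) - 4363/612 = 881/((-191/6)²) - 4363/612 = 881/(36481/36) - 4363/612 = 881*(36/36481) - 4363/612 = 31716/36481 - 4363/612 = -139756411/22326372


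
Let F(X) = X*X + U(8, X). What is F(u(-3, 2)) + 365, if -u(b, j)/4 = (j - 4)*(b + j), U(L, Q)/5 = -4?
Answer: 409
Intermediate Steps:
U(L, Q) = -20 (U(L, Q) = 5*(-4) = -20)
u(b, j) = -4*(-4 + j)*(b + j) (u(b, j) = -4*(j - 4)*(b + j) = -4*(-4 + j)*(b + j))
F(X) = -20 + X² (F(X) = X*X - 20 = X² - 20 = -20 + X²)
F(u(-3, 2)) + 365 = (-20 + (-4*2² + 16*(-3) + 16*2 - 4*(-3)*2)²) + 365 = (-20 + (-4*4 - 48 + 32 + 24)²) + 365 = (-20 + (-16 - 48 + 32 + 24)²) + 365 = (-20 + (-8)²) + 365 = (-20 + 64) + 365 = 44 + 365 = 409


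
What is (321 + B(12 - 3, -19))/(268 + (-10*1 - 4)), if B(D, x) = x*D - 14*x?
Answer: 208/127 ≈ 1.6378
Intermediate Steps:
B(D, x) = -14*x + D*x (B(D, x) = D*x - 14*x = -14*x + D*x)
(321 + B(12 - 3, -19))/(268 + (-10*1 - 4)) = (321 - 19*(-14 + (12 - 3)))/(268 + (-10*1 - 4)) = (321 - 19*(-14 + 9))/(268 + (-10 - 4)) = (321 - 19*(-5))/(268 - 14) = (321 + 95)/254 = 416*(1/254) = 208/127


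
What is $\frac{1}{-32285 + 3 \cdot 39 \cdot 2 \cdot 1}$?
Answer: $- \frac{1}{32051} \approx -3.12 \cdot 10^{-5}$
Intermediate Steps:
$\frac{1}{-32285 + 3 \cdot 39 \cdot 2 \cdot 1} = \frac{1}{-32285 + 117 \cdot 2} = \frac{1}{-32285 + 234} = \frac{1}{-32051} = - \frac{1}{32051}$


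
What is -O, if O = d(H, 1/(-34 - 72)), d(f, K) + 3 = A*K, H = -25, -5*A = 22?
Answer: 784/265 ≈ 2.9585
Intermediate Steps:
A = -22/5 (A = -⅕*22 = -22/5 ≈ -4.4000)
d(f, K) = -3 - 22*K/5
O = -784/265 (O = -3 - 22/(5*(-34 - 72)) = -3 - 22/5/(-106) = -3 - 22/5*(-1/106) = -3 + 11/265 = -784/265 ≈ -2.9585)
-O = -1*(-784/265) = 784/265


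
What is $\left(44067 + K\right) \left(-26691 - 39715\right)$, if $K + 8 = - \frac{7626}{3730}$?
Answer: $- \frac{5456330138132}{1865} \approx -2.9256 \cdot 10^{9}$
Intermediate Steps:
$K = - \frac{18733}{1865}$ ($K = -8 - \frac{7626}{3730} = -8 - \frac{3813}{1865} = - \frac{18733}{1865} \approx -10.045$)
$\left(44067 + K\right) \left(-26691 - 39715\right) = \left(44067 - \frac{18733}{1865}\right) \left(-26691 - 39715\right) = \frac{82166222}{1865} \left(-66406\right) = - \frac{5456330138132}{1865}$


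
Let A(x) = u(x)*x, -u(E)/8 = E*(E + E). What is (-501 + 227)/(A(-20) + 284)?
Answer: -137/64142 ≈ -0.0021359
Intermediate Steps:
u(E) = -16*E² (u(E) = -8*E*(E + E) = -8*E*2*E = -16*E²)
A(x) = -16*x³ (A(x) = (-16*x²)*x = -16*x³)
(-501 + 227)/(A(-20) + 284) = (-501 + 227)/(-16*(-20)³ + 284) = -274/(-16*(-8000) + 284) = -274/(128000 + 284) = -274/128284 = -274*1/128284 = -137/64142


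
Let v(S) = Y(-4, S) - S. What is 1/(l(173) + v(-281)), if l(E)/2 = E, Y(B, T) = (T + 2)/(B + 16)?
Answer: 4/2415 ≈ 0.0016563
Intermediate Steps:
Y(B, T) = (2 + T)/(16 + B)
v(S) = 1/6 - 11*S/12 (v(S) = (2 + S)/(16 - 4) - S = (2 + S)/12 - S = (1/6 + S/12) - S = 1/6 - 11*S/12)
l(E) = 2*E
1/(l(173) + v(-281)) = 1/(2*173 + (1/6 - 11/12*(-281))) = 1/(346 + (1/6 + 3091/12)) = 1/(346 + 1031/4) = 1/(2415/4) = 4/2415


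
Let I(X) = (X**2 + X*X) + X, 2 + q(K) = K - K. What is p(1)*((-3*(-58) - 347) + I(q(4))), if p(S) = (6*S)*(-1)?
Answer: 1002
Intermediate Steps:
q(K) = -2 (q(K) = -2 + (K - K) = -2 + 0 = -2)
I(X) = X + 2*X**2 (I(X) = (X**2 + X**2) + X = 2*X**2 + X = X + 2*X**2)
p(S) = -6*S
p(1)*((-3*(-58) - 347) + I(q(4))) = (-6*1)*((-3*(-58) - 347) - 2*(1 + 2*(-2))) = -6*((174 - 347) - 2*(1 - 4)) = -6*(-173 - 2*(-3)) = -6*(-173 + 6) = -6*(-167) = 1002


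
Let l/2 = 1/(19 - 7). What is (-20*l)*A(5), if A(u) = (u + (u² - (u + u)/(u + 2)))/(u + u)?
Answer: -200/21 ≈ -9.5238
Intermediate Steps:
l = ⅙ (l = 2/(19 - 7) = 2/12 = 2*(1/12) = ⅙ ≈ 0.16667)
A(u) = (u + u² - 2*u/(2 + u))/(2*u) (A(u) = (u + (u² - 2*u/(2 + u)))/((2*u)) = (u + (u² - 2*u/(2 + u)))*(1/(2*u)) = (u + u² - 2*u/(2 + u))*(1/(2*u)) = (u + u² - 2*u/(2 + u))/(2*u))
(-20*l)*A(5) = (-20*⅙)*((½)*5*(3 + 5)/(2 + 5)) = -5*5*8/(3*7) = -10/3*20/7 = -200/21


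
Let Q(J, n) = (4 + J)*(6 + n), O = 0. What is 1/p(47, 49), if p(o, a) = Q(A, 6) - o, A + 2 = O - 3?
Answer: -1/59 ≈ -0.016949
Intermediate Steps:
A = -5 (A = -2 + (0 - 3) = -2 - 3 = -5)
p(o, a) = -12 - o (p(o, a) = (24 + 4*6 + 6*(-5) - 5*6) - o = (24 + 24 - 30 - 30) - o = -12 - o)
1/p(47, 49) = 1/(-12 - 1*47) = 1/(-12 - 47) = 1/(-59) = -1/59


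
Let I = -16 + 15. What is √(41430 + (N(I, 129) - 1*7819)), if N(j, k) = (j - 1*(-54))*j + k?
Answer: 3*√3743 ≈ 183.54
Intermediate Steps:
I = -1
N(j, k) = k + j*(54 + j) (N(j, k) = (j + 54)*j + k = (54 + j)*j + k = j*(54 + j) + k = k + j*(54 + j))
√(41430 + (N(I, 129) - 1*7819)) = √(41430 + ((129 + (-1)² + 54*(-1)) - 1*7819)) = √(41430 + ((129 + 1 - 54) - 7819)) = √(41430 + (76 - 7819)) = √(41430 - 7743) = √33687 = 3*√3743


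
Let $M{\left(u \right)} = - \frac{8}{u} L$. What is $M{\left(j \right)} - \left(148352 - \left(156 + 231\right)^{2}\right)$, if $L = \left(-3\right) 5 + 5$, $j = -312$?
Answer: $\frac{55253}{39} \approx 1416.7$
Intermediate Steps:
$L = -10$ ($L = -15 + 5 = -10$)
$M{\left(u \right)} = \frac{80}{u}$ ($M{\left(u \right)} = - \frac{8}{u} \left(-10\right) = \frac{80}{u}$)
$M{\left(j \right)} - \left(148352 - \left(156 + 231\right)^{2}\right) = \frac{80}{-312} - \left(148352 - \left(156 + 231\right)^{2}\right) = 80 \left(- \frac{1}{312}\right) - \left(148352 - 387^{2}\right) = - \frac{10}{39} + \left(-148352 + 149769\right) = - \frac{10}{39} + 1417 = \frac{55253}{39}$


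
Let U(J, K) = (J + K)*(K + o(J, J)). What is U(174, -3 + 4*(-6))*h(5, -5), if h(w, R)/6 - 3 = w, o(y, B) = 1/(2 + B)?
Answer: -2095191/11 ≈ -1.9047e+5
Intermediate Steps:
U(J, K) = (J + K)*(K + 1/(2 + J))
h(w, R) = 18 + 6*w
U(174, -3 + 4*(-6))*h(5, -5) = ((174 + (-3 + 4*(-6)) + (-3 + 4*(-6))*(2 + 174)*(174 + (-3 + 4*(-6))))/(2 + 174))*(18 + 6*5) = ((174 + (-3 - 24) + (-3 - 24)*176*(174 + (-3 - 24)))/176)*(18 + 30) = ((174 - 27 - 27*176*(174 - 27))/176)*48 = ((174 - 27 - 27*176*147)/176)*48 = ((174 - 27 - 698544)/176)*48 = ((1/176)*(-698397))*48 = -698397/176*48 = -2095191/11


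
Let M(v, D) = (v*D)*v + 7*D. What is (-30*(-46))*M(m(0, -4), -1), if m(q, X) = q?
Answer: -9660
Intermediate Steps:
M(v, D) = 7*D + D*v**2 (M(v, D) = (D*v)*v + 7*D = D*v**2 + 7*D = 7*D + D*v**2)
(-30*(-46))*M(m(0, -4), -1) = (-30*(-46))*(-(7 + 0**2)) = 1380*(-(7 + 0)) = 1380*(-1*7) = 1380*(-7) = -9660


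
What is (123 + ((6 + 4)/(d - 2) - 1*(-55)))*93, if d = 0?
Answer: 16089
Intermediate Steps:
(123 + ((6 + 4)/(d - 2) - 1*(-55)))*93 = (123 + ((6 + 4)/(0 - 2) - 1*(-55)))*93 = (123 + (10/(-2) + 55))*93 = (123 + (10*(-½) + 55))*93 = (123 + (-5 + 55))*93 = (123 + 50)*93 = 173*93 = 16089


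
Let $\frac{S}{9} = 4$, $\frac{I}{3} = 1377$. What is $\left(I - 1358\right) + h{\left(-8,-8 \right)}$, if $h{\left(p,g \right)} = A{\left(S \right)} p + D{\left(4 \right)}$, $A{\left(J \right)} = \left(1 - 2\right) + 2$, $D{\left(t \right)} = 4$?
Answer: $2769$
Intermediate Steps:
$I = 4131$ ($I = 3 \cdot 1377 = 4131$)
$S = 36$ ($S = 9 \cdot 4 = 36$)
$A{\left(J \right)} = 1$ ($A{\left(J \right)} = -1 + 2 = 1$)
$h{\left(p,g \right)} = 4 + p$ ($h{\left(p,g \right)} = 1 p + 4 = p + 4 = 4 + p$)
$\left(I - 1358\right) + h{\left(-8,-8 \right)} = \left(4131 - 1358\right) + \left(4 - 8\right) = 2773 - 4 = 2769$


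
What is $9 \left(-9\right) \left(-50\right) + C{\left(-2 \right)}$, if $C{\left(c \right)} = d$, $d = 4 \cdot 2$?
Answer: $4058$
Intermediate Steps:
$d = 8$
$C{\left(c \right)} = 8$
$9 \left(-9\right) \left(-50\right) + C{\left(-2 \right)} = 9 \left(-9\right) \left(-50\right) + 8 = \left(-81\right) \left(-50\right) + 8 = 4050 + 8 = 4058$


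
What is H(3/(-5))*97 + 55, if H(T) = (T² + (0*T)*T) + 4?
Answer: 11948/25 ≈ 477.92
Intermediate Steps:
H(T) = 4 + T² (H(T) = (T² + 0*T) + 4 = (T² + 0) + 4 = T² + 4 = 4 + T²)
H(3/(-5))*97 + 55 = (4 + (3/(-5))²)*97 + 55 = (4 + (3*(-⅕))²)*97 + 55 = (4 + (-⅗)²)*97 + 55 = (4 + 9/25)*97 + 55 = (109/25)*97 + 55 = 10573/25 + 55 = 11948/25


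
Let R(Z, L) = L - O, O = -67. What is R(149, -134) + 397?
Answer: 330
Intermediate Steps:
R(Z, L) = 67 + L (R(Z, L) = L - 1*(-67) = L + 67 = 67 + L)
R(149, -134) + 397 = (67 - 134) + 397 = -67 + 397 = 330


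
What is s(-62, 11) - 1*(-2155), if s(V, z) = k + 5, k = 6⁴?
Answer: 3456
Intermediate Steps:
k = 1296
s(V, z) = 1301 (s(V, z) = 1296 + 5 = 1301)
s(-62, 11) - 1*(-2155) = 1301 - 1*(-2155) = 1301 + 2155 = 3456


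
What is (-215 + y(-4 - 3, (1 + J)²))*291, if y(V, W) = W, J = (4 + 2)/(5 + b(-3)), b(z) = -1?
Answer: -242985/4 ≈ -60746.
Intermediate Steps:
J = 3/2 (J = (4 + 2)/(5 - 1) = 6/4 = 6*(¼) = 3/2 ≈ 1.5000)
(-215 + y(-4 - 3, (1 + J)²))*291 = (-215 + (1 + 3/2)²)*291 = (-215 + (5/2)²)*291 = (-215 + 25/4)*291 = -835/4*291 = -242985/4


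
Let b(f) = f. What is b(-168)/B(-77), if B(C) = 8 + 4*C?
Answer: 14/25 ≈ 0.56000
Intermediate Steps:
b(-168)/B(-77) = -168/(8 + 4*(-77)) = -168/(8 - 308) = -168/(-300) = -168*(-1/300) = 14/25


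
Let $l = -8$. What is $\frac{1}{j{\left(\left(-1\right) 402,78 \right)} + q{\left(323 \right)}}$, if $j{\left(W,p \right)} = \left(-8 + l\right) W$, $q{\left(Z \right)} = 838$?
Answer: $\frac{1}{7270} \approx 0.00013755$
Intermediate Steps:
$j{\left(W,p \right)} = - 16 W$ ($j{\left(W,p \right)} = \left(-8 - 8\right) W = - 16 W$)
$\frac{1}{j{\left(\left(-1\right) 402,78 \right)} + q{\left(323 \right)}} = \frac{1}{- 16 \left(\left(-1\right) 402\right) + 838} = \frac{1}{\left(-16\right) \left(-402\right) + 838} = \frac{1}{6432 + 838} = \frac{1}{7270}$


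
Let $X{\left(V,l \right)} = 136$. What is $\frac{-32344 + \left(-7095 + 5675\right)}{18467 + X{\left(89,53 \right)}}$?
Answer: $- \frac{33764}{18603} \approx -1.815$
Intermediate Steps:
$\frac{-32344 + \left(-7095 + 5675\right)}{18467 + X{\left(89,53 \right)}} = \frac{-32344 + \left(-7095 + 5675\right)}{18467 + 136} = \frac{-32344 - 1420}{18603} = \left(-33764\right) \frac{1}{18603} = - \frac{33764}{18603}$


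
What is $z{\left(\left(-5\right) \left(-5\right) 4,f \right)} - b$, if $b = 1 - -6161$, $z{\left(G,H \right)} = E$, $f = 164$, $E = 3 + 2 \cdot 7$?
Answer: $-6145$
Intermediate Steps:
$E = 17$ ($E = 3 + 14 = 17$)
$z{\left(G,H \right)} = 17$
$b = 6162$ ($b = 1 + 6161 = 6162$)
$z{\left(\left(-5\right) \left(-5\right) 4,f \right)} - b = 17 - 6162 = -6145$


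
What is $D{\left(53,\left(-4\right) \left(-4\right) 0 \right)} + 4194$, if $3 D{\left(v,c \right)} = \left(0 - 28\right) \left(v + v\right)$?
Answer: $\frac{9614}{3} \approx 3204.7$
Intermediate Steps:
$D{\left(v,c \right)} = - \frac{56 v}{3}$ ($D{\left(v,c \right)} = \frac{\left(0 - 28\right) \left(v + v\right)}{3} = \frac{\left(-28\right) 2 v}{3} = \frac{\left(-56\right) v}{3} = - \frac{56 v}{3}$)
$D{\left(53,\left(-4\right) \left(-4\right) 0 \right)} + 4194 = \left(- \frac{56}{3}\right) 53 + 4194 = - \frac{2968}{3} + 4194 = \frac{9614}{3}$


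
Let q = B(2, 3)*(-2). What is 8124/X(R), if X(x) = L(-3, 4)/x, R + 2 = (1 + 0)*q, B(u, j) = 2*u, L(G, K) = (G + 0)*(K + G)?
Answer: 27080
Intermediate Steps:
L(G, K) = G*(G + K)
q = -8 (q = (2*2)*(-2) = 4*(-2) = -8)
R = -10 (R = -2 + (1 + 0)*(-8) = -2 + 1*(-8) = -2 - 8 = -10)
X(x) = -3/x (X(x) = (-3*(-3 + 4))/x = (-3*1)/x = -3/x)
8124/X(R) = 8124/((-3/(-10))) = 8124/((-3*(-1/10))) = 8124/(3/10) = 8124*(10/3) = 27080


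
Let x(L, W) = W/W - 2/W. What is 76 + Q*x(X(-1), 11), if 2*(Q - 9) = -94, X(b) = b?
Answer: 494/11 ≈ 44.909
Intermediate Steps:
Q = -38 (Q = 9 + (½)*(-94) = 9 - 47 = -38)
x(L, W) = 1 - 2/W
76 + Q*x(X(-1), 11) = 76 - 38*(-2 + 11)/11 = 76 - 38*9/11 = 76 - 342/11 = 494/11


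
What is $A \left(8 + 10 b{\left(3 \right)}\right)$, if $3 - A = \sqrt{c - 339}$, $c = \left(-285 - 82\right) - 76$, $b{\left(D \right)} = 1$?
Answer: $54 - 18 i \sqrt{782} \approx 54.0 - 503.36 i$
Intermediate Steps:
$c = -443$ ($c = -367 - 76 = -443$)
$A = 3 - i \sqrt{782}$ ($A = 3 - \sqrt{-443 - 339} = 3 - \sqrt{-782} = 3 - i \sqrt{782} \approx 3.0 - 27.964 i$)
$A \left(8 + 10 b{\left(3 \right)}\right) = \left(3 - i \sqrt{782}\right) \left(8 + 10 \cdot 1\right) = \left(3 - i \sqrt{782}\right) \left(8 + 10\right) = \left(3 - i \sqrt{782}\right) 18 = 54 - 18 i \sqrt{782}$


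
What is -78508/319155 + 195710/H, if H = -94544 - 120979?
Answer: -26460701578/22928414355 ≈ -1.1541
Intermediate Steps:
H = -215523
-78508/319155 + 195710/H = -78508/319155 + 195710/(-215523) = -78508*1/319155 + 195710*(-1/215523) = -78508/319155 - 195710/215523 = -26460701578/22928414355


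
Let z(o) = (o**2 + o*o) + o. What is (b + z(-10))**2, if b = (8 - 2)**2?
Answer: 51076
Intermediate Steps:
b = 36 (b = 6**2 = 36)
z(o) = o + 2*o**2 (z(o) = (o**2 + o**2) + o = 2*o**2 + o = o + 2*o**2)
(b + z(-10))**2 = (36 - 10*(1 + 2*(-10)))**2 = (36 - 10*(1 - 20))**2 = (36 - 10*(-19))**2 = (36 + 190)**2 = 226**2 = 51076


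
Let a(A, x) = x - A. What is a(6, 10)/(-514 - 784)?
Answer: -2/649 ≈ -0.0030817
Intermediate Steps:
a(6, 10)/(-514 - 784) = (10 - 1*6)/(-514 - 784) = (10 - 6)/(-1298) = -1/1298*4 = -2/649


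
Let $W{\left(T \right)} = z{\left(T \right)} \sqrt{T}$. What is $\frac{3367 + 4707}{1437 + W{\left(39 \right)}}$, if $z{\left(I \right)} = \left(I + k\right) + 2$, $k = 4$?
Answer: $\frac{1933723}{330999} - \frac{20185 \sqrt{39}}{110333} \approx 4.6996$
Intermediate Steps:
$z{\left(I \right)} = 6 + I$ ($z{\left(I \right)} = \left(I + 4\right) + 2 = \left(4 + I\right) + 2 = 6 + I$)
$W{\left(T \right)} = \sqrt{T} \left(6 + T\right)$ ($W{\left(T \right)} = \left(6 + T\right) \sqrt{T} = \sqrt{T} \left(6 + T\right)$)
$\frac{3367 + 4707}{1437 + W{\left(39 \right)}} = \frac{3367 + 4707}{1437 + \sqrt{39} \left(6 + 39\right)} = \frac{8074}{1437 + \sqrt{39} \cdot 45} = \frac{8074}{1437 + 45 \sqrt{39}}$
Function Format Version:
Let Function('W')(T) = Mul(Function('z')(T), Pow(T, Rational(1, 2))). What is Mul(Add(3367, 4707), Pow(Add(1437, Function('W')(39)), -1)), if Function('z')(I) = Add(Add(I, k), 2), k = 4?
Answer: Add(Rational(1933723, 330999), Mul(Rational(-20185, 110333), Pow(39, Rational(1, 2)))) ≈ 4.6996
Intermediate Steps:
Function('z')(I) = Add(6, I) (Function('z')(I) = Add(Add(I, 4), 2) = Add(Add(4, I), 2) = Add(6, I))
Function('W')(T) = Mul(Pow(T, Rational(1, 2)), Add(6, T)) (Function('W')(T) = Mul(Add(6, T), Pow(T, Rational(1, 2))) = Mul(Pow(T, Rational(1, 2)), Add(6, T)))
Mul(Add(3367, 4707), Pow(Add(1437, Function('W')(39)), -1)) = Mul(Add(3367, 4707), Pow(Add(1437, Mul(Pow(39, Rational(1, 2)), Add(6, 39))), -1)) = Mul(8074, Pow(Add(1437, Mul(Pow(39, Rational(1, 2)), 45)), -1)) = Mul(8074, Pow(Add(1437, Mul(45, Pow(39, Rational(1, 2)))), -1))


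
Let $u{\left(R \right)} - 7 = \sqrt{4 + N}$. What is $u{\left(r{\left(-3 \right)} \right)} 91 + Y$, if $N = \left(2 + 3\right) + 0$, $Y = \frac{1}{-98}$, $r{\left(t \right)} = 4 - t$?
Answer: $\frac{89179}{98} \approx 909.99$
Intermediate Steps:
$Y = - \frac{1}{98} \approx -0.010204$
$N = 5$ ($N = 5 + 0 = 5$)
$u{\left(R \right)} = 10$ ($u{\left(R \right)} = 7 + \sqrt{4 + 5} = 7 + \sqrt{9} = 7 + 3 = 10$)
$u{\left(r{\left(-3 \right)} \right)} 91 + Y = 10 \cdot 91 - \frac{1}{98} = 910 - \frac{1}{98} = \frac{89179}{98}$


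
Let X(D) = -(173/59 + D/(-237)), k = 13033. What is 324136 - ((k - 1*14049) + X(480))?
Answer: 1515537699/4661 ≈ 3.2515e+5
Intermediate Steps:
X(D) = -173/59 + D/237 (X(D) = -(173*(1/59) + D*(-1/237)) = -(173/59 - D/237) = -173/59 + D/237)
324136 - ((k - 1*14049) + X(480)) = 324136 - ((13033 - 1*14049) + (-173/59 + (1/237)*480)) = 324136 - ((13033 - 14049) + (-173/59 + 160/79)) = 324136 - (-1016 - 4227/4661) = 324136 - 1*(-4739803/4661) = 324136 + 4739803/4661 = 1515537699/4661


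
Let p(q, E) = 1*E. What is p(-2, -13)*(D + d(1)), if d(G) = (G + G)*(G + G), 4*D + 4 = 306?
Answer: -2067/2 ≈ -1033.5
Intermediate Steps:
p(q, E) = E
D = 151/2 (D = -1 + (1/4)*306 = -1 + 153/2 = 151/2 ≈ 75.500)
d(G) = 4*G**2 (d(G) = (2*G)*(2*G) = 4*G**2)
p(-2, -13)*(D + d(1)) = -13*(151/2 + 4*1**2) = -13*(151/2 + 4*1) = -13*(151/2 + 4) = -13*159/2 = -2067/2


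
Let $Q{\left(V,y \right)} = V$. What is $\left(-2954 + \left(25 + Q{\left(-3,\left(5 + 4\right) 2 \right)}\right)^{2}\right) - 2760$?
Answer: $-5230$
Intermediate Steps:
$\left(-2954 + \left(25 + Q{\left(-3,\left(5 + 4\right) 2 \right)}\right)^{2}\right) - 2760 = \left(-2954 + \left(25 - 3\right)^{2}\right) - 2760 = \left(-2954 + 22^{2}\right) - 2760 = \left(-2954 + 484\right) - 2760 = -2470 - 2760 = -5230$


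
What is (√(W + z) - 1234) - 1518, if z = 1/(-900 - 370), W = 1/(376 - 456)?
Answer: -2752 + 3*I*√381/508 ≈ -2752.0 + 0.11527*I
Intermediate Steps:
W = -1/80 (W = 1/(-80) = -1/80 ≈ -0.012500)
z = -1/1270 (z = 1/(-1270) = -1/1270 ≈ -0.00078740)
(√(W + z) - 1234) - 1518 = (√(-1/80 - 1/1270) - 1234) - 1518 = (√(-27/2032) - 1234) - 1518 = (3*I*√381/508 - 1234) - 1518 = (-1234 + 3*I*√381/508) - 1518 = -2752 + 3*I*√381/508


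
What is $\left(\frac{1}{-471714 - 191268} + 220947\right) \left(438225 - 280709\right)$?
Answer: $\frac{11536777732370374}{331491} \approx 3.4803 \cdot 10^{10}$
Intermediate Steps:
$\left(\frac{1}{-471714 - 191268} + 220947\right) \left(438225 - 280709\right) = \left(\frac{1}{-471714 - 191268} + 220947\right) 157516 = \left(\frac{1}{-662982} + 220947\right) 157516 = \left(- \frac{1}{662982} + 220947\right) 157516 = \frac{146483883953}{662982} \cdot 157516 = \frac{11536777732370374}{331491}$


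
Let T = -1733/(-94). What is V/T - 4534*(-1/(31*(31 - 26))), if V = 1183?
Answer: 25093732/268615 ≈ 93.419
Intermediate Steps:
T = 1733/94 (T = -1733*(-1/94) = 1733/94 ≈ 18.436)
V/T - 4534*(-1/(31*(31 - 26))) = 1183/(1733/94) - 4534*(-1/(31*(31 - 26))) = 1183*(94/1733) - 4534/(5*(-31)) = 111202/1733 - 4534/(-155) = 111202/1733 - 4534*(-1/155) = 111202/1733 + 4534/155 = 25093732/268615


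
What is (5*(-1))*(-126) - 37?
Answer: 593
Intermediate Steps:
(5*(-1))*(-126) - 37 = -5*(-126) - 37 = 630 - 37 = 593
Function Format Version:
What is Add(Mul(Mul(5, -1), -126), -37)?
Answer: 593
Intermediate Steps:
Add(Mul(Mul(5, -1), -126), -37) = Add(Mul(-5, -126), -37) = Add(630, -37) = 593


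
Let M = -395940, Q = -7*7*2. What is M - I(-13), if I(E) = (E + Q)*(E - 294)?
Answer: -430017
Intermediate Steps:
Q = -98 (Q = -49*2 = -98)
I(E) = (-294 + E)*(-98 + E) (I(E) = (E - 98)*(E - 294) = (-98 + E)*(-294 + E) = (-294 + E)*(-98 + E))
M - I(-13) = -395940 - (28812 + (-13)² - 392*(-13)) = -395940 - (28812 + 169 + 5096) = -395940 - 1*34077 = -395940 - 34077 = -430017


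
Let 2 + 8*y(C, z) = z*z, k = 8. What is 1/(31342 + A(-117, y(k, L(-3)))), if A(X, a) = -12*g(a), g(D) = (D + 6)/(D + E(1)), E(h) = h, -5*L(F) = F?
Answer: 53/1656490 ≈ 3.1995e-5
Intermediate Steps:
L(F) = -F/5
y(C, z) = -¼ + z²/8 (y(C, z) = -¼ + (z*z)/8 = -¼ + z²/8)
g(D) = (6 + D)/(1 + D) (g(D) = (D + 6)/(D + 1) = (6 + D)/(1 + D))
A(X, a) = -12*(6 + a)/(1 + a)
1/(31342 + A(-117, y(k, L(-3)))) = 1/(31342 + 12*(-6 - (-¼ + (-⅕*(-3))²/8))/(1 + (-¼ + (-⅕*(-3))²/8))) = 1/(31342 + 12*(-6 - (-¼ + (⅗)²/8))/(1 + (-¼ + (⅗)²/8))) = 1/(31342 + 12*(-6 - (-¼ + (⅛)*(9/25)))/(1 + (-¼ + (⅛)*(9/25)))) = 1/(31342 + 12*(-6 - (-¼ + 9/200))/(1 + (-¼ + 9/200))) = 1/(31342 + 12*(-6 - 1*(-41/200))/(1 - 41/200)) = 1/(31342 + 12*(-6 + 41/200)/(159/200)) = 1/(31342 + 12*(200/159)*(-1159/200)) = 1/(31342 - 4636/53) = 1/(1656490/53) = 53/1656490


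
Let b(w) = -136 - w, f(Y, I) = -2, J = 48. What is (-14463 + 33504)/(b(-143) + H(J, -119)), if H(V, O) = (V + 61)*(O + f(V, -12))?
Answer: -6347/4394 ≈ -1.4445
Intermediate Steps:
H(V, O) = (-2 + O)*(61 + V) (H(V, O) = (V + 61)*(O - 2) = (61 + V)*(-2 + O) = (-2 + O)*(61 + V))
(-14463 + 33504)/(b(-143) + H(J, -119)) = (-14463 + 33504)/((-136 - 1*(-143)) + (-122 - 2*48 + 61*(-119) - 119*48)) = 19041/((-136 + 143) + (-122 - 96 - 7259 - 5712)) = 19041/(7 - 13189) = 19041/(-13182) = 19041*(-1/13182) = -6347/4394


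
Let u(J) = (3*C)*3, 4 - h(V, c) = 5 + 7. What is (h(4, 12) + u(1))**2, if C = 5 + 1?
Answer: 2116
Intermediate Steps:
h(V, c) = -8 (h(V, c) = 4 - (5 + 7) = 4 - 1*12 = 4 - 12 = -8)
C = 6
u(J) = 54 (u(J) = (3*6)*3 = 18*3 = 54)
(h(4, 12) + u(1))**2 = (-8 + 54)**2 = 46**2 = 2116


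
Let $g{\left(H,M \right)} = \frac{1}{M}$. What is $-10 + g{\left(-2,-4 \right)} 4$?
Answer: $-11$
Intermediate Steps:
$-10 + g{\left(-2,-4 \right)} 4 = -10 + \frac{1}{-4} \cdot 4 = -10 - 1 = -11$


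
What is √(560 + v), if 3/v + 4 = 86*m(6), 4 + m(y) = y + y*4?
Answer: √77495226/372 ≈ 23.664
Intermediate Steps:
m(y) = -4 + 5*y (m(y) = -4 + (y + y*4) = -4 + (y + 4*y) = -4 + 5*y)
v = 1/744 (v = 3/(-4 + 86*(-4 + 5*6)) = 3/(-4 + 86*(-4 + 30)) = 3/(-4 + 86*26) = 3/(-4 + 2236) = 3/2232 = 3*(1/2232) = 1/744 ≈ 0.0013441)
√(560 + v) = √(560 + 1/744) = √(416641/744) = √77495226/372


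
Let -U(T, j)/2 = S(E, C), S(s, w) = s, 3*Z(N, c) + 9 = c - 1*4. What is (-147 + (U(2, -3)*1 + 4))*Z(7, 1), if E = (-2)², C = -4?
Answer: 604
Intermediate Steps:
E = 4
Z(N, c) = -13/3 + c/3 (Z(N, c) = -3 + (c - 1*4)/3 = -3 + (c - 4)/3 = -3 + (-4 + c)/3 = -3 + (-4/3 + c/3) = -13/3 + c/3)
U(T, j) = -8 (U(T, j) = -2*4 = -8)
(-147 + (U(2, -3)*1 + 4))*Z(7, 1) = (-147 + (-8*1 + 4))*(-13/3 + (⅓)*1) = (-147 + (-8 + 4))*(-13/3 + ⅓) = (-147 - 4)*(-4) = -151*(-4) = 604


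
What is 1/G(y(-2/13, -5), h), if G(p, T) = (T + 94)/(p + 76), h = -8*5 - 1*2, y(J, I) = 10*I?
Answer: ½ ≈ 0.50000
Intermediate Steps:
h = -42 (h = -40 - 2 = -42)
G(p, T) = (94 + T)/(76 + p)
1/G(y(-2/13, -5), h) = 1/((94 - 42)/(76 + 10*(-5))) = 1/(52/(76 - 50)) = 1/(52/26) = 1/((1/26)*52) = 1/2 = ½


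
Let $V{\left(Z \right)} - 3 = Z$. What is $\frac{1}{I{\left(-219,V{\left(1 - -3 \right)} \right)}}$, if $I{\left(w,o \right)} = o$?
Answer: $\frac{1}{7} \approx 0.14286$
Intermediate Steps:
$V{\left(Z \right)} = 3 + Z$
$\frac{1}{I{\left(-219,V{\left(1 - -3 \right)} \right)}} = \frac{1}{3 + \left(1 - -3\right)} = \frac{1}{3 + \left(1 + 3\right)} = \frac{1}{3 + 4} = \frac{1}{7}$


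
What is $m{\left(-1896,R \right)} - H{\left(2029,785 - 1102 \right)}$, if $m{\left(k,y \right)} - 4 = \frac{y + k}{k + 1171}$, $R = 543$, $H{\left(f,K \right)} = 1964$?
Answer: $- \frac{1419647}{725} \approx -1958.1$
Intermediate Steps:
$m{\left(k,y \right)} = 4 + \frac{k + y}{1171 + k}$ ($m{\left(k,y \right)} = 4 + \frac{y + k}{k + 1171} = 4 + \frac{k + y}{1171 + k}$)
$m{\left(-1896,R \right)} - H{\left(2029,785 - 1102 \right)} = \frac{4684 + 543 + 5 \left(-1896\right)}{1171 - 1896} - 1964 = \frac{4684 + 543 - 9480}{-725} - 1964 = \left(- \frac{1}{725}\right) \left(-4253\right) - 1964 = \frac{4253}{725} - 1964 = - \frac{1419647}{725}$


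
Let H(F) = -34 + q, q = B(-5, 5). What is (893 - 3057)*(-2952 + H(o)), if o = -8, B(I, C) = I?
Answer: 6472524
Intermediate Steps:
q = -5
H(F) = -39 (H(F) = -34 - 5 = -39)
(893 - 3057)*(-2952 + H(o)) = (893 - 3057)*(-2952 - 39) = -2164*(-2991) = 6472524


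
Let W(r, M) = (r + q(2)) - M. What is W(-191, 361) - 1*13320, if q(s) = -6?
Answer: -13878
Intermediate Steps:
W(r, M) = -6 + r - M (W(r, M) = (r - 6) - M = (-6 + r) - M = -6 + r - M)
W(-191, 361) - 1*13320 = (-6 - 191 - 1*361) - 1*13320 = (-6 - 191 - 361) - 13320 = -558 - 13320 = -13878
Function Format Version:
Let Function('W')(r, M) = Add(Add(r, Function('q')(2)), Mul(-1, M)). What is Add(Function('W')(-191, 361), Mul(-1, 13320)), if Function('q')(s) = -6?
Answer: -13878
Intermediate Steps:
Function('W')(r, M) = Add(-6, r, Mul(-1, M)) (Function('W')(r, M) = Add(Add(r, -6), Mul(-1, M)) = Add(Add(-6, r), Mul(-1, M)) = Add(-6, r, Mul(-1, M)))
Add(Function('W')(-191, 361), Mul(-1, 13320)) = Add(Add(-6, -191, Mul(-1, 361)), Mul(-1, 13320)) = Add(Add(-6, -191, -361), -13320) = Add(-558, -13320) = -13878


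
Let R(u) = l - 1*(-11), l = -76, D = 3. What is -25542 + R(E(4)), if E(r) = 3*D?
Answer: -25607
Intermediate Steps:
E(r) = 9 (E(r) = 3*3 = 9)
R(u) = -65 (R(u) = -76 - 1*(-11) = -76 + 11 = -65)
-25542 + R(E(4)) = -25542 - 65 = -25607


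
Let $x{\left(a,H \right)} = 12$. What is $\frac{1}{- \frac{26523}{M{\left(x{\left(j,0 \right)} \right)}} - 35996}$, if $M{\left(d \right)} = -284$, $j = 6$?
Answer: $- \frac{284}{10196341} \approx -2.7853 \cdot 10^{-5}$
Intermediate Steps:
$\frac{1}{- \frac{26523}{M{\left(x{\left(j,0 \right)} \right)}} - 35996} = \frac{1}{- \frac{26523}{-284} - 35996} = \frac{1}{\left(-26523\right) \left(- \frac{1}{284}\right) - 35996} = \frac{1}{\frac{26523}{284} - 35996} = \frac{1}{- \frac{10196341}{284}} = - \frac{284}{10196341}$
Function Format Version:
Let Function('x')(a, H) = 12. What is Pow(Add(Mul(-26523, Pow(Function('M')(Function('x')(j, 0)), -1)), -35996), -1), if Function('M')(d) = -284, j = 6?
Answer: Rational(-284, 10196341) ≈ -2.7853e-5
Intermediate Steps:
Pow(Add(Mul(-26523, Pow(Function('M')(Function('x')(j, 0)), -1)), -35996), -1) = Pow(Add(Mul(-26523, Pow(-284, -1)), -35996), -1) = Pow(Add(Mul(-26523, Rational(-1, 284)), -35996), -1) = Pow(Add(Rational(26523, 284), -35996), -1) = Pow(Rational(-10196341, 284), -1) = Rational(-284, 10196341)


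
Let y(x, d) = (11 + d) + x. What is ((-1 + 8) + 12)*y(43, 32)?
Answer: 1634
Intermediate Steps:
y(x, d) = 11 + d + x
((-1 + 8) + 12)*y(43, 32) = ((-1 + 8) + 12)*(11 + 32 + 43) = (7 + 12)*86 = 19*86 = 1634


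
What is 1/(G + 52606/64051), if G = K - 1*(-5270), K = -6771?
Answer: -64051/96087945 ≈ -0.00066659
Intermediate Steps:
G = -1501 (G = -6771 - 1*(-5270) = -6771 + 5270 = -1501)
1/(G + 52606/64051) = 1/(-1501 + 52606/64051) = 1/(-96087945/64051) = -64051/96087945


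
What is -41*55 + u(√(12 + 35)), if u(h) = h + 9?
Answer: -2246 + √47 ≈ -2239.1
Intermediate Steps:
u(h) = 9 + h
-41*55 + u(√(12 + 35)) = -41*55 + (9 + √(12 + 35)) = -2255 + (9 + √47) = -2246 + √47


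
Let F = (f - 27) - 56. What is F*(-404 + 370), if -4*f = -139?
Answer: 3281/2 ≈ 1640.5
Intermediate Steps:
f = 139/4 (f = -¼*(-139) = 139/4 ≈ 34.750)
F = -193/4 (F = (139/4 - 27) - 56 = 31/4 - 56 = -193/4 ≈ -48.250)
F*(-404 + 370) = -193*(-404 + 370)/4 = -193/4*(-34) = 3281/2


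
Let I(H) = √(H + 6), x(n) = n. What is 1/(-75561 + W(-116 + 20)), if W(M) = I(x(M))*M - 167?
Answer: I/(16*(-4733*I + 18*√10)) ≈ -1.3203e-5 + 1.5879e-7*I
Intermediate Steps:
I(H) = √(6 + H)
W(M) = -167 + M*√(6 + M) (W(M) = √(6 + M)*M - 167 = M*√(6 + M) - 167 = -167 + M*√(6 + M))
1/(-75561 + W(-116 + 20)) = 1/(-75561 + (-167 + (-116 + 20)*√(6 + (-116 + 20)))) = 1/(-75561 + (-167 - 96*√(6 - 96))) = 1/(-75561 + (-167 - 288*I*√10)) = 1/(-75728 - 288*I*√10)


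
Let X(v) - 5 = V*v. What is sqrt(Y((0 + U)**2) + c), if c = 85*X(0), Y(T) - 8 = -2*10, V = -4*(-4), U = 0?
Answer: sqrt(413) ≈ 20.322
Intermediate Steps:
V = 16
Y(T) = -12 (Y(T) = 8 - 2*10 = 8 - 20 = -12)
X(v) = 5 + 16*v
c = 425 (c = 85*(5 + 16*0) = 85*(5 + 0) = 85*5 = 425)
sqrt(Y((0 + U)**2) + c) = sqrt(-12 + 425) = sqrt(413)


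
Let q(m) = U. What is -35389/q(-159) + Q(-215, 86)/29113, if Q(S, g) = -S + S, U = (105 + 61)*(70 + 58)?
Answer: -35389/21248 ≈ -1.6655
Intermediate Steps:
U = 21248 (U = 166*128 = 21248)
q(m) = 21248
Q(S, g) = 0
-35389/q(-159) + Q(-215, 86)/29113 = -35389/21248 + 0/29113 = -35389*1/21248 + 0*(1/29113) = -35389/21248 + 0 = -35389/21248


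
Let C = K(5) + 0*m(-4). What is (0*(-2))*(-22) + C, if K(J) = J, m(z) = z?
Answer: 5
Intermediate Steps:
C = 5 (C = 5 + 0*(-4) = 5 + 0 = 5)
(0*(-2))*(-22) + C = (0*(-2))*(-22) + 5 = 0*(-22) + 5 = 0 + 5 = 5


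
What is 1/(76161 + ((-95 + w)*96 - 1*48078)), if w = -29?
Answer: 1/16179 ≈ 6.1809e-5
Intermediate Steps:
1/(76161 + ((-95 + w)*96 - 1*48078)) = 1/(76161 + ((-95 - 29)*96 - 1*48078)) = 1/(76161 + (-124*96 - 48078)) = 1/(76161 + (-11904 - 48078)) = 1/(76161 - 59982) = 1/16179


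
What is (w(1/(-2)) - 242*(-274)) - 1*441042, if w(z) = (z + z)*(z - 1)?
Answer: -749465/2 ≈ -3.7473e+5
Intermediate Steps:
w(z) = 2*z*(-1 + z) (w(z) = (2*z)*(-1 + z) = 2*z*(-1 + z))
(w(1/(-2)) - 242*(-274)) - 1*441042 = (2*(-1 + 1/(-2))/(-2) - 242*(-274)) - 1*441042 = (2*(-½)*(-1 - ½) + 66308) - 441042 = (2*(-½)*(-3/2) + 66308) - 441042 = (3/2 + 66308) - 441042 = 132619/2 - 441042 = -749465/2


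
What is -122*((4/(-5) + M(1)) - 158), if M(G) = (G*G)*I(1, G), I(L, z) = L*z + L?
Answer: 95648/5 ≈ 19130.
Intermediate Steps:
I(L, z) = L + L*z
M(G) = G²*(1 + G) (M(G) = (G*G)*(1*(1 + G)) = G²*(1 + G))
-122*((4/(-5) + M(1)) - 158) = -122*((4/(-5) + 1²*(1 + 1)) - 158) = -122*((4*(-⅕) + 1*2) - 158) = -122*((-⅘ + 2) - 158) = -122*(6/5 - 158) = -122*(-784/5) = 95648/5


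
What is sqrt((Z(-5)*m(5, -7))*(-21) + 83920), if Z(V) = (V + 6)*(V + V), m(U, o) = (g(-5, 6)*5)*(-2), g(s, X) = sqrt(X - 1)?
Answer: 2*sqrt(20980 - 525*sqrt(5)) ≈ 281.47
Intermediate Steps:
g(s, X) = sqrt(-1 + X)
m(U, o) = -10*sqrt(5) (m(U, o) = (sqrt(-1 + 6)*5)*(-2) = (sqrt(5)*5)*(-2) = (5*sqrt(5))*(-2) = -10*sqrt(5))
Z(V) = 2*V*(6 + V) (Z(V) = (6 + V)*(2*V) = 2*V*(6 + V))
sqrt((Z(-5)*m(5, -7))*(-21) + 83920) = sqrt(((2*(-5)*(6 - 5))*(-10*sqrt(5)))*(-21) + 83920) = sqrt(((2*(-5)*1)*(-10*sqrt(5)))*(-21) + 83920) = sqrt(-(-100)*sqrt(5)*(-21) + 83920) = sqrt((100*sqrt(5))*(-21) + 83920) = sqrt(-2100*sqrt(5) + 83920) = sqrt(83920 - 2100*sqrt(5))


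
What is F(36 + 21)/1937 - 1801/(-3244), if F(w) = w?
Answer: 3673445/6283628 ≈ 0.58461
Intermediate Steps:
F(36 + 21)/1937 - 1801/(-3244) = (36 + 21)/1937 - 1801/(-3244) = 57*(1/1937) - 1801*(-1/3244) = 57/1937 + 1801/3244 = 3673445/6283628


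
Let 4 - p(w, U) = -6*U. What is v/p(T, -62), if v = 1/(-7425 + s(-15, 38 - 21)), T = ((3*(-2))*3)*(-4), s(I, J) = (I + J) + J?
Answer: 1/2725408 ≈ 3.6692e-7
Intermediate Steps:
s(I, J) = I + 2*J
T = 72 (T = -6*3*(-4) = -18*(-4) = 72)
p(w, U) = 4 + 6*U (p(w, U) = 4 - (-6)*U = 4 + 6*U)
v = -1/7406 (v = 1/(-7425 + (-15 + 2*(38 - 21))) = 1/(-7425 + (-15 + 2*17)) = 1/(-7425 + (-15 + 34)) = 1/(-7425 + 19) = 1/(-7406) = -1/7406 ≈ -0.00013503)
v/p(T, -62) = -1/(7406*(4 + 6*(-62))) = -1/(7406*(4 - 372)) = -1/7406/(-368) = -1/7406*(-1/368) = 1/2725408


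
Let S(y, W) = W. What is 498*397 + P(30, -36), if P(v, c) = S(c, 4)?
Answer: 197710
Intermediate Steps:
P(v, c) = 4
498*397 + P(30, -36) = 498*397 + 4 = 197706 + 4 = 197710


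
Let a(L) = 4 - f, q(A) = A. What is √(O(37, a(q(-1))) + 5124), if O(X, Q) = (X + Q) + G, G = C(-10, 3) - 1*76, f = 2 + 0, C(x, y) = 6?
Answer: √5093 ≈ 71.365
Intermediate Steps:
f = 2
G = -70 (G = 6 - 1*76 = 6 - 76 = -70)
a(L) = 2 (a(L) = 4 - 1*2 = 4 - 2 = 2)
O(X, Q) = -70 + Q + X (O(X, Q) = (X + Q) - 70 = (Q + X) - 70 = -70 + Q + X)
√(O(37, a(q(-1))) + 5124) = √((-70 + 2 + 37) + 5124) = √(-31 + 5124) = √5093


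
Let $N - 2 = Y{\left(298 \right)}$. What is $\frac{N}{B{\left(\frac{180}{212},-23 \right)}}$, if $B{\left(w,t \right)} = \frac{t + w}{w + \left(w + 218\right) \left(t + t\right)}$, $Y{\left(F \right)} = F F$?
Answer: $\frac{23689400127}{587} \approx 4.0357 \cdot 10^{7}$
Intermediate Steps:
$Y{\left(F \right)} = F^{2}$
$B{\left(w,t \right)} = \frac{t + w}{w + 2 t \left(218 + w\right)}$ ($B{\left(w,t \right)} = \frac{t + w}{w + \left(218 + w\right) 2 t} = \frac{t + w}{w + 2 t \left(218 + w\right)}$)
$N = 88806$ ($N = 2 + 298^{2} = 2 + 88804 = 88806$)
$\frac{N}{B{\left(\frac{180}{212},-23 \right)}} = \frac{88806}{\frac{1}{\frac{180}{212} + 436 \left(-23\right) + 2 \left(-23\right) \frac{180}{212}} \left(-23 + \frac{180}{212}\right)} = \frac{88806}{\frac{1}{180 \cdot \frac{1}{212} - 10028 + 2 \left(-23\right) 180 \cdot \frac{1}{212}} \left(-23 + 180 \cdot \frac{1}{212}\right)} = \frac{88806}{\frac{1}{\frac{45}{53} - 10028 + 2 \left(-23\right) \frac{45}{53}} \left(-23 + \frac{45}{53}\right)} = \frac{88806}{\frac{1}{\frac{45}{53} - 10028 - \frac{2070}{53}} \left(- \frac{1174}{53}\right)} = \frac{88806}{\frac{1}{- \frac{533509}{53}} \left(- \frac{1174}{53}\right)} = \frac{88806}{\left(- \frac{53}{533509}\right) \left(- \frac{1174}{53}\right)} = \frac{88806}{\frac{1174}{533509}} = 88806 \cdot \frac{533509}{1174} = \frac{23689400127}{587}$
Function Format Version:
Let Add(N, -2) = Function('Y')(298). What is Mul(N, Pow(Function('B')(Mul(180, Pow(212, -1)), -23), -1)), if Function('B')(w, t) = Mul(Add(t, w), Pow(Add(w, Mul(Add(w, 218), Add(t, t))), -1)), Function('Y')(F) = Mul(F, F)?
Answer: Rational(23689400127, 587) ≈ 4.0357e+7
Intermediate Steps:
Function('Y')(F) = Pow(F, 2)
Function('B')(w, t) = Mul(Pow(Add(w, Mul(2, t, Add(218, w))), -1), Add(t, w)) (Function('B')(w, t) = Mul(Add(t, w), Pow(Add(w, Mul(Add(218, w), Mul(2, t))), -1)) = Mul(Add(t, w), Pow(Add(w, Mul(2, t, Add(218, w))), -1)) = Mul(Pow(Add(w, Mul(2, t, Add(218, w))), -1), Add(t, w)))
N = 88806 (N = Add(2, Pow(298, 2)) = Add(2, 88804) = 88806)
Mul(N, Pow(Function('B')(Mul(180, Pow(212, -1)), -23), -1)) = Mul(88806, Pow(Mul(Pow(Add(Mul(180, Pow(212, -1)), Mul(436, -23), Mul(2, -23, Mul(180, Pow(212, -1)))), -1), Add(-23, Mul(180, Pow(212, -1)))), -1)) = Mul(88806, Pow(Mul(Pow(Add(Mul(180, Rational(1, 212)), -10028, Mul(2, -23, Mul(180, Rational(1, 212)))), -1), Add(-23, Mul(180, Rational(1, 212)))), -1)) = Mul(88806, Pow(Mul(Pow(Add(Rational(45, 53), -10028, Mul(2, -23, Rational(45, 53))), -1), Add(-23, Rational(45, 53))), -1)) = Mul(88806, Pow(Mul(Pow(Add(Rational(45, 53), -10028, Rational(-2070, 53)), -1), Rational(-1174, 53)), -1)) = Mul(88806, Pow(Mul(Pow(Rational(-533509, 53), -1), Rational(-1174, 53)), -1)) = Mul(88806, Pow(Mul(Rational(-53, 533509), Rational(-1174, 53)), -1)) = Mul(88806, Pow(Rational(1174, 533509), -1)) = Mul(88806, Rational(533509, 1174)) = Rational(23689400127, 587)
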